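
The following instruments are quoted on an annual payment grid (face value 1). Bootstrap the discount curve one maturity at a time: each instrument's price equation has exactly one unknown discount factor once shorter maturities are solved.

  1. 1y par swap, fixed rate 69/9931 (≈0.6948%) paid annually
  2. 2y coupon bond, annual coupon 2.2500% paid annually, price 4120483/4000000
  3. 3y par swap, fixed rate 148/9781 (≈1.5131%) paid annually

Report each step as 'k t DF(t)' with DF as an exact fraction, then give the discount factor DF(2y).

step 1 [1y] swap r/1=69/9931: DF=(1 − 69/9931·(0))/(1+69/9931) = 9931/10000 ≈ 0.993100
step 2 [2y] bond c/1=9/400: DF=(4120483/4000000 − 9/400·(0.993100))/(1+9/400) = 616/625 ≈ 0.985600
step 3 [3y] swap r/1=148/9781: DF=(1 − 148/9781·(0.993100+0.985600))/(1+148/9781) = 2389/2500 ≈ 0.955600

1 1 9931/10000
2 2 616/625
3 3 2389/2500
DF(2y) = 616/625 ≈ 0.985600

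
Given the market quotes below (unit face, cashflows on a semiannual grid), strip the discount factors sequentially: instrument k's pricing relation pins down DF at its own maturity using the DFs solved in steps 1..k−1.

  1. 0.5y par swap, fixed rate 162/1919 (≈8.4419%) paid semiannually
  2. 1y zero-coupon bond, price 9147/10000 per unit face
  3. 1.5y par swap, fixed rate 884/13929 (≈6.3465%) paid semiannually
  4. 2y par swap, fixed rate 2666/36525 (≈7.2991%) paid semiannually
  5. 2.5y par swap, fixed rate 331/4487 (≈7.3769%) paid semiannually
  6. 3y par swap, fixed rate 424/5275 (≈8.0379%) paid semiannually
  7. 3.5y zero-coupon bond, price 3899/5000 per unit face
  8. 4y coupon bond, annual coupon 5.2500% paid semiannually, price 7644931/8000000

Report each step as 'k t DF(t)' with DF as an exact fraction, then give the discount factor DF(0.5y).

1 1/2 1919/2000
2 1 9147/10000
3 3/2 2279/2500
4 2 8667/10000
5 5/2 1669/2000
6 3 197/250
7 7/2 3899/5000
8 4 7763/10000
DF(0.5y) = 1919/2000 ≈ 0.959500

step 1 [0.5y] swap r/2=81/1919: DF=(1 − 81/1919·(0))/(1+81/1919) = 1919/2000 ≈ 0.959500
step 2 [1y] zero: DF = P = 9147/10000 ≈ 0.914700
step 3 [1.5y] swap r/2=442/13929: DF=(1 − 442/13929·(0.959500+0.914700))/(1+442/13929) = 2279/2500 ≈ 0.911600
step 4 [2y] swap r/2=1333/36525: DF=(1 − 1333/36525·(0.959500+0.914700+0.911600))/(1+1333/36525) = 8667/10000 ≈ 0.866700
step 5 [2.5y] swap r/2=331/8974: DF=(1 − 331/8974·(0.959500+0.914700+0.911600+0.866700))/(1+331/8974) = 1669/2000 ≈ 0.834500
step 6 [3y] swap r/2=212/5275: DF=(1 − 212/5275·(0.959500+0.914700+0.911600+0.866700+0.834500))/(1+212/5275) = 197/250 ≈ 0.788000
step 7 [3.5y] zero: DF = P = 3899/5000 ≈ 0.779800
step 8 [4y] bond c/2=21/800: DF=(7644931/8000000 − 21/800·(0.959500+0.914700+0.911600+0.866700+0.834500+0.788000+0.779800))/(1+21/800) = 7763/10000 ≈ 0.776300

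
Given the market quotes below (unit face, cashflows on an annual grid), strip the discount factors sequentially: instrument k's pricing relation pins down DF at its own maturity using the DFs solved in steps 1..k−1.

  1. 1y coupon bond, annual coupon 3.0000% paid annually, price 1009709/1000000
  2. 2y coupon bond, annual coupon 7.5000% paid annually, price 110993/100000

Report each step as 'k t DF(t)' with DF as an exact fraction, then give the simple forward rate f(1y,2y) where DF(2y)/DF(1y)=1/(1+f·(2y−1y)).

step 1 [1y] bond c/1=3/100: DF=(1009709/1000000 − 3/100·(0))/(1+3/100) = 9803/10000 ≈ 0.980300
step 2 [2y] bond c/1=3/40: DF=(110993/100000 − 3/40·(0.980300))/(1+3/40) = 9641/10000 ≈ 0.964100

1 1 9803/10000
2 2 9641/10000
f(1y,2y) = ((9803/10000)/(9641/10000) − 1)/(1) = 162/9641 ≈ 1.6803%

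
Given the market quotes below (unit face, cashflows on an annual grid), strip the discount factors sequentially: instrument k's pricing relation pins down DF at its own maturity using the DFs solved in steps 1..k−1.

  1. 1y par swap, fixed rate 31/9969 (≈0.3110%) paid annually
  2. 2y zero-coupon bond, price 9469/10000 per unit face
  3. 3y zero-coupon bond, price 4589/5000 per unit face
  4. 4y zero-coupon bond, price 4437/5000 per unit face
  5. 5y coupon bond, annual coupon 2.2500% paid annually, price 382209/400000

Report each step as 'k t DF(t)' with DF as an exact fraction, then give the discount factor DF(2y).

1 1 9969/10000
2 2 9469/10000
3 3 4589/5000
4 4 4437/5000
5 5 213/250
DF(2y) = 9469/10000 ≈ 0.946900

step 1 [1y] swap r/1=31/9969: DF=(1 − 31/9969·(0))/(1+31/9969) = 9969/10000 ≈ 0.996900
step 2 [2y] zero: DF = P = 9469/10000 ≈ 0.946900
step 3 [3y] zero: DF = P = 4589/5000 ≈ 0.917800
step 4 [4y] zero: DF = P = 4437/5000 ≈ 0.887400
step 5 [5y] bond c/1=9/400: DF=(382209/400000 − 9/400·(0.996900+0.946900+0.917800+0.887400))/(1+9/400) = 213/250 ≈ 0.852000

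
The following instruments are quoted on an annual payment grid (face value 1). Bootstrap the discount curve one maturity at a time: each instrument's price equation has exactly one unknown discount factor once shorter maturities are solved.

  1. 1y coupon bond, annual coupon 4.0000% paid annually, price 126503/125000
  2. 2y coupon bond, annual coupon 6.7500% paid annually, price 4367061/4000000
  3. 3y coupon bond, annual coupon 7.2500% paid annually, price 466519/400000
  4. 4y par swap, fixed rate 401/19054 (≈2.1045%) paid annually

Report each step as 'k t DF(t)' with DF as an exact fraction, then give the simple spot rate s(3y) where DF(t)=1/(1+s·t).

1 1 9731/10000
2 2 2403/2500
3 3 9567/10000
4 4 4599/5000
s(3y) = (1/(9567/10000) − 1)/(3) = 433/28701 ≈ 1.5087%

step 1 [1y] bond c/1=1/25: DF=(126503/125000 − 1/25·(0))/(1+1/25) = 9731/10000 ≈ 0.973100
step 2 [2y] bond c/1=27/400: DF=(4367061/4000000 − 27/400·(0.973100))/(1+27/400) = 2403/2500 ≈ 0.961200
step 3 [3y] bond c/1=29/400: DF=(466519/400000 − 29/400·(0.973100+0.961200))/(1+29/400) = 9567/10000 ≈ 0.956700
step 4 [4y] swap r/1=401/19054: DF=(1 − 401/19054·(0.973100+0.961200+0.956700))/(1+401/19054) = 4599/5000 ≈ 0.919800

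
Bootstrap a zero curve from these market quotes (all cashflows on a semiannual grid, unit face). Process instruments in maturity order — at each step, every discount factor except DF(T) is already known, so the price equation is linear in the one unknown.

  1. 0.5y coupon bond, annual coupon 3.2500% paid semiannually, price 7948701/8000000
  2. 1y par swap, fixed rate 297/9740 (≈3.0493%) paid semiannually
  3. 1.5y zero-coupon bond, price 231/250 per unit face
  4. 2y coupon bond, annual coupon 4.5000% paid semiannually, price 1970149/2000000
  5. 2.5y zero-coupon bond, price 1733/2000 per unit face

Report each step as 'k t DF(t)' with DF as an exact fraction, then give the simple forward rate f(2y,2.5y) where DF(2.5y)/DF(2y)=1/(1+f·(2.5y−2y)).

step 1 [0.5y] bond c/2=13/800: DF=(7948701/8000000 − 13/800·(0))/(1+13/800) = 9777/10000 ≈ 0.977700
step 2 [1y] swap r/2=297/19480: DF=(1 − 297/19480·(0.977700))/(1+297/19480) = 9703/10000 ≈ 0.970300
step 3 [1.5y] zero: DF = P = 231/250 ≈ 0.924000
step 4 [2y] bond c/2=9/400: DF=(1970149/2000000 − 9/400·(0.977700+0.970300+0.924000))/(1+9/400) = 4501/5000 ≈ 0.900200
step 5 [2.5y] zero: DF = P = 1733/2000 ≈ 0.866500

1 1/2 9777/10000
2 1 9703/10000
3 3/2 231/250
4 2 4501/5000
5 5/2 1733/2000
f(2y,2.5y) = ((4501/5000)/(1733/2000) − 1)/(1/2) = 674/8665 ≈ 7.7784%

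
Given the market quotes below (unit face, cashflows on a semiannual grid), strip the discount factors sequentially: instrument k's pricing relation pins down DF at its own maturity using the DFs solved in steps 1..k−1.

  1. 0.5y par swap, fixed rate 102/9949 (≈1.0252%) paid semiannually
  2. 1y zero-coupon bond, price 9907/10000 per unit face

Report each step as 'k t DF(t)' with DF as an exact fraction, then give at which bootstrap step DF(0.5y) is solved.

1 1/2 9949/10000
2 1 9907/10000
DF(0.5y) is solved at step 1

step 1 [0.5y] swap r/2=51/9949: DF=(1 − 51/9949·(0))/(1+51/9949) = 9949/10000 ≈ 0.994900
step 2 [1y] zero: DF = P = 9907/10000 ≈ 0.990700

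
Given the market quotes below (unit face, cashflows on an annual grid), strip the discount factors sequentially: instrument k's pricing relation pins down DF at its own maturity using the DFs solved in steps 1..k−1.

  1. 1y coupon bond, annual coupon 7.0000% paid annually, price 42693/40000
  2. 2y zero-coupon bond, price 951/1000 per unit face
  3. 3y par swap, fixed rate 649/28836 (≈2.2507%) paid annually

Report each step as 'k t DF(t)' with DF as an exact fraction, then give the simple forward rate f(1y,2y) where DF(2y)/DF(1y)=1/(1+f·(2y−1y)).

1 1 399/400
2 2 951/1000
3 3 9351/10000
f(1y,2y) = ((399/400)/(951/1000) − 1)/(1) = 31/634 ≈ 4.8896%

step 1 [1y] bond c/1=7/100: DF=(42693/40000 − 7/100·(0))/(1+7/100) = 399/400 ≈ 0.997500
step 2 [2y] zero: DF = P = 951/1000 ≈ 0.951000
step 3 [3y] swap r/1=649/28836: DF=(1 − 649/28836·(0.997500+0.951000))/(1+649/28836) = 9351/10000 ≈ 0.935100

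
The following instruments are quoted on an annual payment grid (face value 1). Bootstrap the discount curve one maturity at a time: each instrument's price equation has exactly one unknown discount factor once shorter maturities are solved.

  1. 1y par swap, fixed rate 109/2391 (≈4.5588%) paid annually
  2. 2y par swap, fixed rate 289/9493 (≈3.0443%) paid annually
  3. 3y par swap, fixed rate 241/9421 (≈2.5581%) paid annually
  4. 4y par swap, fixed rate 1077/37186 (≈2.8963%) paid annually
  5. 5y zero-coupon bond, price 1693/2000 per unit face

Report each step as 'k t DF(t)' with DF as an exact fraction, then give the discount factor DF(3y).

1 1 2391/2500
2 2 4711/5000
3 3 9277/10000
4 4 8923/10000
5 5 1693/2000
DF(3y) = 9277/10000 ≈ 0.927700

step 1 [1y] swap r/1=109/2391: DF=(1 − 109/2391·(0))/(1+109/2391) = 2391/2500 ≈ 0.956400
step 2 [2y] swap r/1=289/9493: DF=(1 − 289/9493·(0.956400))/(1+289/9493) = 4711/5000 ≈ 0.942200
step 3 [3y] swap r/1=241/9421: DF=(1 − 241/9421·(0.956400+0.942200))/(1+241/9421) = 9277/10000 ≈ 0.927700
step 4 [4y] swap r/1=1077/37186: DF=(1 − 1077/37186·(0.956400+0.942200+0.927700))/(1+1077/37186) = 8923/10000 ≈ 0.892300
step 5 [5y] zero: DF = P = 1693/2000 ≈ 0.846500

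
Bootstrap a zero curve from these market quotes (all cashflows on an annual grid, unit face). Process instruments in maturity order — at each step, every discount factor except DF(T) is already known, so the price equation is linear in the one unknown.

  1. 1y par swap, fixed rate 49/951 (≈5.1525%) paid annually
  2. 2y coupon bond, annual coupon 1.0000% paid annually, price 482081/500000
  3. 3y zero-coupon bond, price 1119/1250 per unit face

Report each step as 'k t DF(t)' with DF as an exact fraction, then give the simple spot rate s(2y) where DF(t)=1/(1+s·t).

step 1 [1y] swap r/1=49/951: DF=(1 − 49/951·(0))/(1+49/951) = 951/1000 ≈ 0.951000
step 2 [2y] bond c/1=1/100: DF=(482081/500000 − 1/100·(0.951000))/(1+1/100) = 2363/2500 ≈ 0.945200
step 3 [3y] zero: DF = P = 1119/1250 ≈ 0.895200

1 1 951/1000
2 2 2363/2500
3 3 1119/1250
s(2y) = (1/(2363/2500) − 1)/(2) = 137/4726 ≈ 2.8989%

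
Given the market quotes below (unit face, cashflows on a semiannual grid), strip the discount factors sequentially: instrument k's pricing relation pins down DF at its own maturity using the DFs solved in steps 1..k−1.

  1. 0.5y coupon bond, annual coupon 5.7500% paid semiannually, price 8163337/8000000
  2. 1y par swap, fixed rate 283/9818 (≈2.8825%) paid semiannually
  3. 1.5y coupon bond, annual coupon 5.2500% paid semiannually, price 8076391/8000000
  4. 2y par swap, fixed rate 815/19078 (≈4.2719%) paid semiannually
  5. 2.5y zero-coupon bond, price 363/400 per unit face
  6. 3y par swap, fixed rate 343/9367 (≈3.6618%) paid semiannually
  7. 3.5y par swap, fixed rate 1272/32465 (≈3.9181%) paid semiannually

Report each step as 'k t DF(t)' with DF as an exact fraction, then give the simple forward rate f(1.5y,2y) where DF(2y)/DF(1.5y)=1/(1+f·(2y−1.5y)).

1 1/2 9919/10000
2 1 9717/10000
3 3/2 1867/2000
4 2 1837/2000
5 5/2 363/400
6 3 8971/10000
7 7/2 1091/1250
f(1.5y,2y) = ((1867/2000)/(1837/2000) − 1)/(1/2) = 60/1837 ≈ 3.2662%

step 1 [0.5y] bond c/2=23/800: DF=(8163337/8000000 − 23/800·(0))/(1+23/800) = 9919/10000 ≈ 0.991900
step 2 [1y] swap r/2=283/19636: DF=(1 − 283/19636·(0.991900))/(1+283/19636) = 9717/10000 ≈ 0.971700
step 3 [1.5y] bond c/2=21/800: DF=(8076391/8000000 − 21/800·(0.991900+0.971700))/(1+21/800) = 1867/2000 ≈ 0.933500
step 4 [2y] swap r/2=815/38156: DF=(1 − 815/38156·(0.991900+0.971700+0.933500))/(1+815/38156) = 1837/2000 ≈ 0.918500
step 5 [2.5y] zero: DF = P = 363/400 ≈ 0.907500
step 6 [3y] swap r/2=343/18734: DF=(1 − 343/18734·(0.991900+0.971700+0.933500+0.918500+0.907500))/(1+343/18734) = 8971/10000 ≈ 0.897100
step 7 [3.5y] swap r/2=636/32465: DF=(1 − 636/32465·(0.991900+0.971700+0.933500+0.918500+0.907500+0.897100))/(1+636/32465) = 1091/1250 ≈ 0.872800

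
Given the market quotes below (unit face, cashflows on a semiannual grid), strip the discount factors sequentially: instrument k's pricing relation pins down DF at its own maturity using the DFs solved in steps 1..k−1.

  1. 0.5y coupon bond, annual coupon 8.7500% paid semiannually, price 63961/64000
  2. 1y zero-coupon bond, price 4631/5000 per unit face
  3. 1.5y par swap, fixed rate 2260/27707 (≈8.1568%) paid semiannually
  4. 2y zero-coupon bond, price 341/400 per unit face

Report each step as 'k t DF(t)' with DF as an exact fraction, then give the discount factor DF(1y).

1 1/2 383/400
2 1 4631/5000
3 3/2 887/1000
4 2 341/400
DF(1y) = 4631/5000 ≈ 0.926200

step 1 [0.5y] bond c/2=7/160: DF=(63961/64000 − 7/160·(0))/(1+7/160) = 383/400 ≈ 0.957500
step 2 [1y] zero: DF = P = 4631/5000 ≈ 0.926200
step 3 [1.5y] swap r/2=1130/27707: DF=(1 − 1130/27707·(0.957500+0.926200))/(1+1130/27707) = 887/1000 ≈ 0.887000
step 4 [2y] zero: DF = P = 341/400 ≈ 0.852500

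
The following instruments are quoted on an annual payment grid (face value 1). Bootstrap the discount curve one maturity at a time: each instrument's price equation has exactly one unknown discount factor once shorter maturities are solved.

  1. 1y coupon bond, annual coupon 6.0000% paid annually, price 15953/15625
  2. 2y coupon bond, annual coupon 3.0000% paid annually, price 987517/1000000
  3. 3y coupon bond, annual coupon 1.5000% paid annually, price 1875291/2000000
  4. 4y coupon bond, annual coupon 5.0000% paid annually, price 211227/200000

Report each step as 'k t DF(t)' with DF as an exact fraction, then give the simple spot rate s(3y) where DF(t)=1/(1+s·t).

step 1 [1y] bond c/1=3/50: DF=(15953/15625 − 3/50·(0))/(1+3/50) = 602/625 ≈ 0.963200
step 2 [2y] bond c/1=3/100: DF=(987517/1000000 − 3/100·(0.963200))/(1+3/100) = 9307/10000 ≈ 0.930700
step 3 [3y] bond c/1=3/200: DF=(1875291/2000000 − 3/200·(0.963200+0.930700))/(1+3/200) = 4479/5000 ≈ 0.895800
step 4 [4y] bond c/1=1/20: DF=(211227/200000 − 1/20·(0.963200+0.930700+0.895800))/(1+1/20) = 873/1000 ≈ 0.873000

1 1 602/625
2 2 9307/10000
3 3 4479/5000
4 4 873/1000
s(3y) = (1/(4479/5000) − 1)/(3) = 521/13437 ≈ 3.8774%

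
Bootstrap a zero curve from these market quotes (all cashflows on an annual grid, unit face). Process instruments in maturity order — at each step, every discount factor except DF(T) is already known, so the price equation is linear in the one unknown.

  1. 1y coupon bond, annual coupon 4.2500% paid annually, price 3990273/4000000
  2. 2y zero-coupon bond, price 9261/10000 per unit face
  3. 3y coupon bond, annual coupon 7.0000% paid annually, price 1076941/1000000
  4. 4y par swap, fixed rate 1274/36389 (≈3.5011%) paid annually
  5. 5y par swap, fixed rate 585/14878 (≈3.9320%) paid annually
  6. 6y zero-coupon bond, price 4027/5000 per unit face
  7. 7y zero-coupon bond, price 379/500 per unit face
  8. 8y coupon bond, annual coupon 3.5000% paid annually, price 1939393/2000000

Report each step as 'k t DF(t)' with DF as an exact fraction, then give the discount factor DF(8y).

1 1 9569/10000
2 2 9261/10000
3 3 8833/10000
4 4 4363/5000
5 5 1649/2000
6 6 4027/5000
7 7 379/500
8 8 7331/10000
DF(8y) = 7331/10000 ≈ 0.733100

step 1 [1y] bond c/1=17/400: DF=(3990273/4000000 − 17/400·(0))/(1+17/400) = 9569/10000 ≈ 0.956900
step 2 [2y] zero: DF = P = 9261/10000 ≈ 0.926100
step 3 [3y] bond c/1=7/100: DF=(1076941/1000000 − 7/100·(0.956900+0.926100))/(1+7/100) = 8833/10000 ≈ 0.883300
step 4 [4y] swap r/1=1274/36389: DF=(1 − 1274/36389·(0.956900+0.926100+0.883300))/(1+1274/36389) = 4363/5000 ≈ 0.872600
step 5 [5y] swap r/1=585/14878: DF=(1 − 585/14878·(0.956900+0.926100+0.883300+0.872600))/(1+585/14878) = 1649/2000 ≈ 0.824500
step 6 [6y] zero: DF = P = 4027/5000 ≈ 0.805400
step 7 [7y] zero: DF = P = 379/500 ≈ 0.758000
step 8 [8y] bond c/1=7/200: DF=(1939393/2000000 − 7/200·(0.956900+0.926100+0.883300+0.872600+0.824500+0.805400+0.758000))/(1+7/200) = 7331/10000 ≈ 0.733100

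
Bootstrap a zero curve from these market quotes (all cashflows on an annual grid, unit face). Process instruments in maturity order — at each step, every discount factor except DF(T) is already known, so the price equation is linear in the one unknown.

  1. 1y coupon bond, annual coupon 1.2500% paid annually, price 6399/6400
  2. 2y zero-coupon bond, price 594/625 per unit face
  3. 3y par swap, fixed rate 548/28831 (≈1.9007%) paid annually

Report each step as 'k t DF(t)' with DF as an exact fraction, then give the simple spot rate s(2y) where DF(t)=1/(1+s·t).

step 1 [1y] bond c/1=1/80: DF=(6399/6400 − 1/80·(0))/(1+1/80) = 79/80 ≈ 0.987500
step 2 [2y] zero: DF = P = 594/625 ≈ 0.950400
step 3 [3y] swap r/1=548/28831: DF=(1 − 548/28831·(0.987500+0.950400))/(1+548/28831) = 2363/2500 ≈ 0.945200

1 1 79/80
2 2 594/625
3 3 2363/2500
s(2y) = (1/(594/625) − 1)/(2) = 31/1188 ≈ 2.6094%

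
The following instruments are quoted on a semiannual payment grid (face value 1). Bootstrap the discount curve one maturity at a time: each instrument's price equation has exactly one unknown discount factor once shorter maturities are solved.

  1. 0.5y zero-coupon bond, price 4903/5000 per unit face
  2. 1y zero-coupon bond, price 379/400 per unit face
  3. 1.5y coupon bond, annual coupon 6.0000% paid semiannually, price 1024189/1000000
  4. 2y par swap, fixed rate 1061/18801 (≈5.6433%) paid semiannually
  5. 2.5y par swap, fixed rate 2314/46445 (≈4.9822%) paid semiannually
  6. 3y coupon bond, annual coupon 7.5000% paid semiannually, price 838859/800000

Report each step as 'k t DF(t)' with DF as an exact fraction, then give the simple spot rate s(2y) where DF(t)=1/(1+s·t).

1 1/2 4903/5000
2 1 379/400
3 3/2 4691/5000
4 2 8939/10000
5 5/2 8843/10000
6 3 2107/2500
s(2y) = (1/(8939/10000) − 1)/(2) = 1061/17878 ≈ 5.9347%

step 1 [0.5y] zero: DF = P = 4903/5000 ≈ 0.980600
step 2 [1y] zero: DF = P = 379/400 ≈ 0.947500
step 3 [1.5y] bond c/2=3/100: DF=(1024189/1000000 − 3/100·(0.980600+0.947500))/(1+3/100) = 4691/5000 ≈ 0.938200
step 4 [2y] swap r/2=1061/37602: DF=(1 − 1061/37602·(0.980600+0.947500+0.938200))/(1+1061/37602) = 8939/10000 ≈ 0.893900
step 5 [2.5y] swap r/2=1157/46445: DF=(1 − 1157/46445·(0.980600+0.947500+0.938200+0.893900))/(1+1157/46445) = 8843/10000 ≈ 0.884300
step 6 [3y] bond c/2=3/80: DF=(838859/800000 − 3/80·(0.980600+0.947500+0.938200+0.893900+0.884300))/(1+3/80) = 2107/2500 ≈ 0.842800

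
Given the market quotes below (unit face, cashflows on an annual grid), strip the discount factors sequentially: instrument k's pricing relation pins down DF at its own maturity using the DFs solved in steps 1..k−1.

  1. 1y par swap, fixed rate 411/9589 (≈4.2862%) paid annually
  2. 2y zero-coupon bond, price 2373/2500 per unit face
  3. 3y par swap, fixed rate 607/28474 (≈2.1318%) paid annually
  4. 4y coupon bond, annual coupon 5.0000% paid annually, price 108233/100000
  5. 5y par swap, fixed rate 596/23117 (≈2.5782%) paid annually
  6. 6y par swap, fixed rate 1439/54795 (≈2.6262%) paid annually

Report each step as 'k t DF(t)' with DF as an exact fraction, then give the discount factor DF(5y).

step 1 [1y] swap r/1=411/9589: DF=(1 − 411/9589·(0))/(1+411/9589) = 9589/10000 ≈ 0.958900
step 2 [2y] zero: DF = P = 2373/2500 ≈ 0.949200
step 3 [3y] swap r/1=607/28474: DF=(1 − 607/28474·(0.958900+0.949200))/(1+607/28474) = 9393/10000 ≈ 0.939300
step 4 [4y] bond c/1=1/20: DF=(108233/100000 − 1/20·(0.958900+0.949200+0.939300))/(1+1/20) = 1119/1250 ≈ 0.895200
step 5 [5y] swap r/1=596/23117: DF=(1 − 596/23117·(0.958900+0.949200+0.939300+0.895200))/(1+596/23117) = 1101/1250 ≈ 0.880800
step 6 [6y] swap r/1=1439/54795: DF=(1 − 1439/54795·(0.958900+0.949200+0.939300+0.895200+0.880800))/(1+1439/54795) = 8561/10000 ≈ 0.856100

1 1 9589/10000
2 2 2373/2500
3 3 9393/10000
4 4 1119/1250
5 5 1101/1250
6 6 8561/10000
DF(5y) = 1101/1250 ≈ 0.880800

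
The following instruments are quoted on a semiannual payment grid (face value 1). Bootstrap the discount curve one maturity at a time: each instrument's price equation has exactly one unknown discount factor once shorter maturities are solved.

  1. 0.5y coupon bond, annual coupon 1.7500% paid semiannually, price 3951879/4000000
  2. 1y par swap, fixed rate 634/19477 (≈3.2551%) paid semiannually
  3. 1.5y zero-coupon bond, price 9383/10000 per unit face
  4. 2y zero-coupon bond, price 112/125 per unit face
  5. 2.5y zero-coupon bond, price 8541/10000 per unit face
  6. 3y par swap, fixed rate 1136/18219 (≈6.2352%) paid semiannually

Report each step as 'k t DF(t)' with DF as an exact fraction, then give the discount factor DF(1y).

1 1/2 4897/5000
2 1 9683/10000
3 3/2 9383/10000
4 2 112/125
5 5/2 8541/10000
6 3 1037/1250
DF(1y) = 9683/10000 ≈ 0.968300

step 1 [0.5y] bond c/2=7/800: DF=(3951879/4000000 − 7/800·(0))/(1+7/800) = 4897/5000 ≈ 0.979400
step 2 [1y] swap r/2=317/19477: DF=(1 − 317/19477·(0.979400))/(1+317/19477) = 9683/10000 ≈ 0.968300
step 3 [1.5y] zero: DF = P = 9383/10000 ≈ 0.938300
step 4 [2y] zero: DF = P = 112/125 ≈ 0.896000
step 5 [2.5y] zero: DF = P = 8541/10000 ≈ 0.854100
step 6 [3y] swap r/2=568/18219: DF=(1 − 568/18219·(0.979400+0.968300+0.938300+0.896000+0.854100))/(1+568/18219) = 1037/1250 ≈ 0.829600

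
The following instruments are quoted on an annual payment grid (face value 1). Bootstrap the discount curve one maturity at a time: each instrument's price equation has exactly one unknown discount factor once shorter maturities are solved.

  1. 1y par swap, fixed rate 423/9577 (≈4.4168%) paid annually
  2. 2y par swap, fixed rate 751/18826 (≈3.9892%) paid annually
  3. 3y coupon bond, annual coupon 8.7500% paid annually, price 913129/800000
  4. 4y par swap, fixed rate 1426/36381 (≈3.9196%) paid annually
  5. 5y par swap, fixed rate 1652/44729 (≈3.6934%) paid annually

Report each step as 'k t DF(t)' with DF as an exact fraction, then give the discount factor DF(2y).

1 1 9577/10000
2 2 9249/10000
3 3 8981/10000
4 4 4287/5000
5 5 2087/2500
DF(2y) = 9249/10000 ≈ 0.924900

step 1 [1y] swap r/1=423/9577: DF=(1 − 423/9577·(0))/(1+423/9577) = 9577/10000 ≈ 0.957700
step 2 [2y] swap r/1=751/18826: DF=(1 − 751/18826·(0.957700))/(1+751/18826) = 9249/10000 ≈ 0.924900
step 3 [3y] bond c/1=7/80: DF=(913129/800000 − 7/80·(0.957700+0.924900))/(1+7/80) = 8981/10000 ≈ 0.898100
step 4 [4y] swap r/1=1426/36381: DF=(1 − 1426/36381·(0.957700+0.924900+0.898100))/(1+1426/36381) = 4287/5000 ≈ 0.857400
step 5 [5y] swap r/1=1652/44729: DF=(1 − 1652/44729·(0.957700+0.924900+0.898100+0.857400))/(1+1652/44729) = 2087/2500 ≈ 0.834800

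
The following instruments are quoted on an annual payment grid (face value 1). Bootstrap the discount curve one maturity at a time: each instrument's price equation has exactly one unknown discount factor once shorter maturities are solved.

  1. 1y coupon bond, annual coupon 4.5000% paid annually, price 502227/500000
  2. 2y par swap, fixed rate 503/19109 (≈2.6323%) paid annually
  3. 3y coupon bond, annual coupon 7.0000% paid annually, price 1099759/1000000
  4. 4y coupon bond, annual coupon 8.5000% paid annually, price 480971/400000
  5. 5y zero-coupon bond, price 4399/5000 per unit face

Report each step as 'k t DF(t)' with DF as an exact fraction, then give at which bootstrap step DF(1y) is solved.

step 1 [1y] bond c/1=9/200: DF=(502227/500000 − 9/200·(0))/(1+9/200) = 2403/2500 ≈ 0.961200
step 2 [2y] swap r/1=503/19109: DF=(1 − 503/19109·(0.961200))/(1+503/19109) = 9497/10000 ≈ 0.949700
step 3 [3y] bond c/1=7/100: DF=(1099759/1000000 − 7/100·(0.961200+0.949700))/(1+7/100) = 2257/2500 ≈ 0.902800
step 4 [4y] bond c/1=17/200: DF=(480971/400000 − 17/200·(0.961200+0.949700+0.902800))/(1+17/200) = 4439/5000 ≈ 0.887800
step 5 [5y] zero: DF = P = 4399/5000 ≈ 0.879800

1 1 2403/2500
2 2 9497/10000
3 3 2257/2500
4 4 4439/5000
5 5 4399/5000
DF(1y) is solved at step 1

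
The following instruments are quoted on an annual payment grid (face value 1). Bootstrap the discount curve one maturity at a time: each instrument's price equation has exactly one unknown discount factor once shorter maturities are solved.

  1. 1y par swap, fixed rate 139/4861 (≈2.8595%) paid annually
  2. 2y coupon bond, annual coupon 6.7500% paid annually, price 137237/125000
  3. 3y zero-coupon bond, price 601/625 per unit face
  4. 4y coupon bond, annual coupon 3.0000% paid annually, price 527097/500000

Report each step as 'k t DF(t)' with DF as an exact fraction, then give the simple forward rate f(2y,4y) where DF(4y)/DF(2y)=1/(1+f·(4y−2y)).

1 1 4861/5000
2 2 967/1000
3 3 601/625
4 4 939/1000
f(2y,4y) = ((967/1000)/(939/1000) − 1)/(2) = 14/939 ≈ 1.4909%

step 1 [1y] swap r/1=139/4861: DF=(1 − 139/4861·(0))/(1+139/4861) = 4861/5000 ≈ 0.972200
step 2 [2y] bond c/1=27/400: DF=(137237/125000 − 27/400·(0.972200))/(1+27/400) = 967/1000 ≈ 0.967000
step 3 [3y] zero: DF = P = 601/625 ≈ 0.961600
step 4 [4y] bond c/1=3/100: DF=(527097/500000 − 3/100·(0.972200+0.967000+0.961600))/(1+3/100) = 939/1000 ≈ 0.939000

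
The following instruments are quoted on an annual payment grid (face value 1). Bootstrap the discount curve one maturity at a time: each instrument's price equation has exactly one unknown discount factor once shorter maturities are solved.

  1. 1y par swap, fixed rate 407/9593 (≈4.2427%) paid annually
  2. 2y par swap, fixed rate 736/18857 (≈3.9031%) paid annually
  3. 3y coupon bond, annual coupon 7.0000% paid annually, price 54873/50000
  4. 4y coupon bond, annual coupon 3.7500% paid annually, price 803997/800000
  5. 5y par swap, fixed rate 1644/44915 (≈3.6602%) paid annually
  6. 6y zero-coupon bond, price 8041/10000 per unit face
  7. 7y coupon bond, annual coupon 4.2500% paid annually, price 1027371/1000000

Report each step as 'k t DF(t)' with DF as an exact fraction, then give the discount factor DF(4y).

1 1 9593/10000
2 2 579/625
3 3 9023/10000
4 4 8679/10000
5 5 2089/2500
6 6 8041/10000
7 7 481/625
DF(4y) = 8679/10000 ≈ 0.867900

step 1 [1y] swap r/1=407/9593: DF=(1 − 407/9593·(0))/(1+407/9593) = 9593/10000 ≈ 0.959300
step 2 [2y] swap r/1=736/18857: DF=(1 − 736/18857·(0.959300))/(1+736/18857) = 579/625 ≈ 0.926400
step 3 [3y] bond c/1=7/100: DF=(54873/50000 − 7/100·(0.959300+0.926400))/(1+7/100) = 9023/10000 ≈ 0.902300
step 4 [4y] bond c/1=3/80: DF=(803997/800000 − 3/80·(0.959300+0.926400+0.902300))/(1+3/80) = 8679/10000 ≈ 0.867900
step 5 [5y] swap r/1=1644/44915: DF=(1 − 1644/44915·(0.959300+0.926400+0.902300+0.867900))/(1+1644/44915) = 2089/2500 ≈ 0.835600
step 6 [6y] zero: DF = P = 8041/10000 ≈ 0.804100
step 7 [7y] bond c/1=17/400: DF=(1027371/1000000 − 17/400·(0.959300+0.926400+0.902300+0.867900+0.835600+0.804100))/(1+17/400) = 481/625 ≈ 0.769600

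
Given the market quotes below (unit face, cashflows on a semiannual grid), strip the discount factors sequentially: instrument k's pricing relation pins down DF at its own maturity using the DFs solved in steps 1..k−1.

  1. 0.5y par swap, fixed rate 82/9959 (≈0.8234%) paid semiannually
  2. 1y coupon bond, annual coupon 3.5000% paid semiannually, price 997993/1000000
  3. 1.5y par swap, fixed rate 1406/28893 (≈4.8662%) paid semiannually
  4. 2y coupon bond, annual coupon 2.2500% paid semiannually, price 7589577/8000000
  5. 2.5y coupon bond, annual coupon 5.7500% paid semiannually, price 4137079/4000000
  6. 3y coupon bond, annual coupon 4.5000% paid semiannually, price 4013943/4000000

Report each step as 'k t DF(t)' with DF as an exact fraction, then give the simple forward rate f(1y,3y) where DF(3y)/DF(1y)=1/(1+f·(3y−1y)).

1 1/2 9959/10000
2 1 9637/10000
3 3/2 9297/10000
4 2 453/500
5 5/2 8993/10000
6 3 8781/10000
f(1y,3y) = ((9637/10000)/(8781/10000) − 1)/(2) = 428/8781 ≈ 4.8742%

step 1 [0.5y] swap r/2=41/9959: DF=(1 − 41/9959·(0))/(1+41/9959) = 9959/10000 ≈ 0.995900
step 2 [1y] bond c/2=7/400: DF=(997993/1000000 − 7/400·(0.995900))/(1+7/400) = 9637/10000 ≈ 0.963700
step 3 [1.5y] swap r/2=703/28893: DF=(1 − 703/28893·(0.995900+0.963700))/(1+703/28893) = 9297/10000 ≈ 0.929700
step 4 [2y] bond c/2=9/800: DF=(7589577/8000000 − 9/800·(0.995900+0.963700+0.929700))/(1+9/800) = 453/500 ≈ 0.906000
step 5 [2.5y] bond c/2=23/800: DF=(4137079/4000000 − 23/800·(0.995900+0.963700+0.929700+0.906000))/(1+23/800) = 8993/10000 ≈ 0.899300
step 6 [3y] bond c/2=9/400: DF=(4013943/4000000 − 9/400·(0.995900+0.963700+0.929700+0.906000+0.899300))/(1+9/400) = 8781/10000 ≈ 0.878100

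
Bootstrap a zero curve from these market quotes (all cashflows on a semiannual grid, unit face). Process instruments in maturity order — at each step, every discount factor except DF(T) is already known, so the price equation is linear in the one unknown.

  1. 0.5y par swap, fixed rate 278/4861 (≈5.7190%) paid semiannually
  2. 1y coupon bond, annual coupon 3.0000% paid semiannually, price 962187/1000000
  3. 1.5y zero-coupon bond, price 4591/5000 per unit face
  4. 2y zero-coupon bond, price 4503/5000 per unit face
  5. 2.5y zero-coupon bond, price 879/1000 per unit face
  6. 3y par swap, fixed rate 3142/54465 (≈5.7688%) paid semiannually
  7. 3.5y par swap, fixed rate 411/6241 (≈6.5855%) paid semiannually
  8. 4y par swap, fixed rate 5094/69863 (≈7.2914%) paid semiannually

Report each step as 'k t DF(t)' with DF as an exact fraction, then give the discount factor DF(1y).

1 1/2 4861/5000
2 1 1167/1250
3 3/2 4591/5000
4 2 4503/5000
5 5/2 879/1000
6 3 8429/10000
7 7/2 1589/2000
8 4 7453/10000
DF(1y) = 1167/1250 ≈ 0.933600

step 1 [0.5y] swap r/2=139/4861: DF=(1 − 139/4861·(0))/(1+139/4861) = 4861/5000 ≈ 0.972200
step 2 [1y] bond c/2=3/200: DF=(962187/1000000 − 3/200·(0.972200))/(1+3/200) = 1167/1250 ≈ 0.933600
step 3 [1.5y] zero: DF = P = 4591/5000 ≈ 0.918200
step 4 [2y] zero: DF = P = 4503/5000 ≈ 0.900600
step 5 [2.5y] zero: DF = P = 879/1000 ≈ 0.879000
step 6 [3y] swap r/2=1571/54465: DF=(1 − 1571/54465·(0.972200+0.933600+0.918200+0.900600+0.879000))/(1+1571/54465) = 8429/10000 ≈ 0.842900
step 7 [3.5y] swap r/2=411/12482: DF=(1 − 411/12482·(0.972200+0.933600+0.918200+0.900600+0.879000+0.842900))/(1+411/12482) = 1589/2000 ≈ 0.794500
step 8 [4y] swap r/2=2547/69863: DF=(1 − 2547/69863·(0.972200+0.933600+0.918200+0.900600+0.879000+0.842900+0.794500))/(1+2547/69863) = 7453/10000 ≈ 0.745300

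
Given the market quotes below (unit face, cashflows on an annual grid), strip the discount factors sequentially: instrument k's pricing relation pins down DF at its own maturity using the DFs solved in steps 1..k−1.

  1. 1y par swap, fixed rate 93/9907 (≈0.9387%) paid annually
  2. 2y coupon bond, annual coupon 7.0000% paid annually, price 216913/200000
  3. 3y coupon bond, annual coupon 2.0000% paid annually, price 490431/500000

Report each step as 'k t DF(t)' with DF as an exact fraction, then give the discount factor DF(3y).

step 1 [1y] swap r/1=93/9907: DF=(1 − 93/9907·(0))/(1+93/9907) = 9907/10000 ≈ 0.990700
step 2 [2y] bond c/1=7/100: DF=(216913/200000 − 7/100·(0.990700))/(1+7/100) = 593/625 ≈ 0.948800
step 3 [3y] bond c/1=1/50: DF=(490431/500000 − 1/50·(0.990700+0.948800))/(1+1/50) = 2309/2500 ≈ 0.923600

1 1 9907/10000
2 2 593/625
3 3 2309/2500
DF(3y) = 2309/2500 ≈ 0.923600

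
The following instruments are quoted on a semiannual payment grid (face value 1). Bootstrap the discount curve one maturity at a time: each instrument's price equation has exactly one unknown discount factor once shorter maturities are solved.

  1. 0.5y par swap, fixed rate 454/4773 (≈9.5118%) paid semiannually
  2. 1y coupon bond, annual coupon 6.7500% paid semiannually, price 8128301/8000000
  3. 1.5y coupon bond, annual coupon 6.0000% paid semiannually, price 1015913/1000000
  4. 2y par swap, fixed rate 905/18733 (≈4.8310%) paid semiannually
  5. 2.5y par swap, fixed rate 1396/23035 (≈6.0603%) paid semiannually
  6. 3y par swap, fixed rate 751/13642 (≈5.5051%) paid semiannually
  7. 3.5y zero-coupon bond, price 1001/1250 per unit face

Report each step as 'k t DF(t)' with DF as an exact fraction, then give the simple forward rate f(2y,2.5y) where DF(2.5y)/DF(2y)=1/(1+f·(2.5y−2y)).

step 1 [0.5y] swap r/2=227/4773: DF=(1 − 227/4773·(0))/(1+227/4773) = 4773/5000 ≈ 0.954600
step 2 [1y] bond c/2=27/800: DF=(8128301/8000000 − 27/800·(0.954600))/(1+27/800) = 9517/10000 ≈ 0.951700
step 3 [1.5y] bond c/2=3/100: DF=(1015913/1000000 − 3/100·(0.954600+0.951700))/(1+3/100) = 2327/2500 ≈ 0.930800
step 4 [2y] swap r/2=905/37466: DF=(1 − 905/37466·(0.954600+0.951700+0.930800))/(1+905/37466) = 1819/2000 ≈ 0.909500
step 5 [2.5y] swap r/2=698/23035: DF=(1 − 698/23035·(0.954600+0.951700+0.930800+0.909500))/(1+698/23035) = 2151/2500 ≈ 0.860400
step 6 [3y] swap r/2=751/27284: DF=(1 − 751/27284·(0.954600+0.951700+0.930800+0.909500+0.860400))/(1+751/27284) = 4249/5000 ≈ 0.849800
step 7 [3.5y] zero: DF = P = 1001/1250 ≈ 0.800800

1 1/2 4773/5000
2 1 9517/10000
3 3/2 2327/2500
4 2 1819/2000
5 5/2 2151/2500
6 3 4249/5000
7 7/2 1001/1250
f(2y,2.5y) = ((1819/2000)/(2151/2500) − 1)/(1/2) = 491/4302 ≈ 11.4133%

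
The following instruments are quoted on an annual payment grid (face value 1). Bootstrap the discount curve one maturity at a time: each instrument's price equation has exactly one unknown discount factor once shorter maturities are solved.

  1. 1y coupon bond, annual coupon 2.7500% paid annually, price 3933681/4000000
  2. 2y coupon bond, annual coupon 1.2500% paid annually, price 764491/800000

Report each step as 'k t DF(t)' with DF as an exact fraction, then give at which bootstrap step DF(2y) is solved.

1 1 9571/10000
2 2 233/250
DF(2y) is solved at step 2

step 1 [1y] bond c/1=11/400: DF=(3933681/4000000 − 11/400·(0))/(1+11/400) = 9571/10000 ≈ 0.957100
step 2 [2y] bond c/1=1/80: DF=(764491/800000 − 1/80·(0.957100))/(1+1/80) = 233/250 ≈ 0.932000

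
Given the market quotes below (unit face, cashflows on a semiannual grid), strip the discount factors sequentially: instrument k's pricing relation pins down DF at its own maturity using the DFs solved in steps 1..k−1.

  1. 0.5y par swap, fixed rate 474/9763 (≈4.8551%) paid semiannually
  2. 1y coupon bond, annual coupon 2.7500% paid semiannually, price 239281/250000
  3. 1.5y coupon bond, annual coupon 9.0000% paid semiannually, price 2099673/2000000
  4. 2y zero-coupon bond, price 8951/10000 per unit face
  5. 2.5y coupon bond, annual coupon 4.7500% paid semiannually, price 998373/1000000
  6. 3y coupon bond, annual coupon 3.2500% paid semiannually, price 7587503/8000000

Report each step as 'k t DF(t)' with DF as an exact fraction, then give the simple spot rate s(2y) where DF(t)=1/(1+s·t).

step 1 [0.5y] swap r/2=237/9763: DF=(1 − 237/9763·(0))/(1+237/9763) = 9763/10000 ≈ 0.976300
step 2 [1y] bond c/2=11/800: DF=(239281/250000 − 11/800·(0.976300))/(1+11/800) = 9309/10000 ≈ 0.930900
step 3 [1.5y] bond c/2=9/200: DF=(2099673/2000000 − 9/200·(0.976300+0.930900))/(1+9/200) = 369/400 ≈ 0.922500
step 4 [2y] zero: DF = P = 8951/10000 ≈ 0.895100
step 5 [2.5y] bond c/2=19/800: DF=(998373/1000000 − 19/800·(0.976300+0.930900+0.922500+0.895100))/(1+19/800) = 1111/1250 ≈ 0.888800
step 6 [3y] bond c/2=13/800: DF=(7587503/8000000 − 13/800·(0.976300+0.930900+0.922500+0.895100+0.888800))/(1+13/800) = 1719/2000 ≈ 0.859500

1 1/2 9763/10000
2 1 9309/10000
3 3/2 369/400
4 2 8951/10000
5 5/2 1111/1250
6 3 1719/2000
s(2y) = (1/(8951/10000) − 1)/(2) = 1049/17902 ≈ 5.8597%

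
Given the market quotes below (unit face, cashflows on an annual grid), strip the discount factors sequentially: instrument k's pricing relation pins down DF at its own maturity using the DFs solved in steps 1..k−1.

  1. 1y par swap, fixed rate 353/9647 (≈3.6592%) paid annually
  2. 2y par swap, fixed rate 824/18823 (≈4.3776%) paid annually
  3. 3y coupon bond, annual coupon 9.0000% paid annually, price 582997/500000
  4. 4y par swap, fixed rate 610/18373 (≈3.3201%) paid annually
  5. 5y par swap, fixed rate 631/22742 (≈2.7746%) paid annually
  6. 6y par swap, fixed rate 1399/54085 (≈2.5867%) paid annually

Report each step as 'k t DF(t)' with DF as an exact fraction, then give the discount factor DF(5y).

step 1 [1y] swap r/1=353/9647: DF=(1 − 353/9647·(0))/(1+353/9647) = 9647/10000 ≈ 0.964700
step 2 [2y] swap r/1=824/18823: DF=(1 − 824/18823·(0.964700))/(1+824/18823) = 1147/1250 ≈ 0.917600
step 3 [3y] bond c/1=9/100: DF=(582997/500000 − 9/100·(0.964700+0.917600))/(1+9/100) = 9143/10000 ≈ 0.914300
step 4 [4y] swap r/1=610/18373: DF=(1 − 610/18373·(0.964700+0.917600+0.914300))/(1+610/18373) = 439/500 ≈ 0.878000
step 5 [5y] swap r/1=631/22742: DF=(1 − 631/22742·(0.964700+0.917600+0.914300+0.878000))/(1+631/22742) = 4369/5000 ≈ 0.873800
step 6 [6y] swap r/1=1399/54085: DF=(1 − 1399/54085·(0.964700+0.917600+0.914300+0.878000+0.873800))/(1+1399/54085) = 8601/10000 ≈ 0.860100

1 1 9647/10000
2 2 1147/1250
3 3 9143/10000
4 4 439/500
5 5 4369/5000
6 6 8601/10000
DF(5y) = 4369/5000 ≈ 0.873800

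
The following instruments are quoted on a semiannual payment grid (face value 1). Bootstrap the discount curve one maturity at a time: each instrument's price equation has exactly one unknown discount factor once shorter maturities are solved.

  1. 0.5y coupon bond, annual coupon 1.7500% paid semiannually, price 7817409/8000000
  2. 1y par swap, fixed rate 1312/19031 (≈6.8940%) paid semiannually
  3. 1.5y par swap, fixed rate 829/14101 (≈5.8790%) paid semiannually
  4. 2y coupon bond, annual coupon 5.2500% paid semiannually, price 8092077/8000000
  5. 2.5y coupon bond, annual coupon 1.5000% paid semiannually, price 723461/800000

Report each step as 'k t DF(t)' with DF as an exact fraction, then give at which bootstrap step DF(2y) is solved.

1 1/2 9687/10000
2 1 584/625
3 3/2 9171/10000
4 2 1827/2000
5 5/2 4349/5000
DF(2y) is solved at step 4

step 1 [0.5y] bond c/2=7/800: DF=(7817409/8000000 − 7/800·(0))/(1+7/800) = 9687/10000 ≈ 0.968700
step 2 [1y] swap r/2=656/19031: DF=(1 − 656/19031·(0.968700))/(1+656/19031) = 584/625 ≈ 0.934400
step 3 [1.5y] swap r/2=829/28202: DF=(1 − 829/28202·(0.968700+0.934400))/(1+829/28202) = 9171/10000 ≈ 0.917100
step 4 [2y] bond c/2=21/800: DF=(8092077/8000000 − 21/800·(0.968700+0.934400+0.917100))/(1+21/800) = 1827/2000 ≈ 0.913500
step 5 [2.5y] bond c/2=3/400: DF=(723461/800000 − 3/400·(0.968700+0.934400+0.917100+0.913500))/(1+3/400) = 4349/5000 ≈ 0.869800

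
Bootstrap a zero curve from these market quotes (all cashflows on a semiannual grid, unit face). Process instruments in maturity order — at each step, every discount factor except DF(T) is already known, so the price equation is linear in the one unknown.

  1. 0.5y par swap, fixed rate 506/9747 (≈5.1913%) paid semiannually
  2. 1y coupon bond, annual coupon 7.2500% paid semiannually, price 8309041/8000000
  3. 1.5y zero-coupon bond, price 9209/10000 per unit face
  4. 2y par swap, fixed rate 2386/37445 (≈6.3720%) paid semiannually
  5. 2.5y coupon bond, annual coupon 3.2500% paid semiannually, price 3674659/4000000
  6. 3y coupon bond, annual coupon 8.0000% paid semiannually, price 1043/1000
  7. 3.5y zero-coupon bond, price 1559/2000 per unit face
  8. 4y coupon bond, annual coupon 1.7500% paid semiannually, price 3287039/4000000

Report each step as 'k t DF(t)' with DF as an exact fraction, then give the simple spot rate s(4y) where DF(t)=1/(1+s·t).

step 1 [0.5y] swap r/2=253/9747: DF=(1 − 253/9747·(0))/(1+253/9747) = 9747/10000 ≈ 0.974700
step 2 [1y] bond c/2=29/800: DF=(8309041/8000000 − 29/800·(0.974700))/(1+29/800) = 4841/5000 ≈ 0.968200
step 3 [1.5y] zero: DF = P = 9209/10000 ≈ 0.920900
step 4 [2y] swap r/2=1193/37445: DF=(1 − 1193/37445·(0.974700+0.968200+0.920900))/(1+1193/37445) = 8807/10000 ≈ 0.880700
step 5 [2.5y] bond c/2=13/800: DF=(3674659/4000000 − 13/800·(0.974700+0.968200+0.920900+0.880700))/(1+13/800) = 8441/10000 ≈ 0.844100
step 6 [3y] bond c/2=1/25: DF=(1043/1000 − 1/25·(0.974700+0.968200+0.920900+0.880700+0.844100))/(1+1/25) = 1033/1250 ≈ 0.826400
step 7 [3.5y] zero: DF = P = 1559/2000 ≈ 0.779500
step 8 [4y] bond c/2=7/800: DF=(3287039/4000000 − 7/800·(0.974700+0.968200+0.920900+0.880700+0.844100+0.826400+0.779500))/(1+7/800) = 7609/10000 ≈ 0.760900

1 1/2 9747/10000
2 1 4841/5000
3 3/2 9209/10000
4 2 8807/10000
5 5/2 8441/10000
6 3 1033/1250
7 7/2 1559/2000
8 4 7609/10000
s(4y) = (1/(7609/10000) − 1)/(4) = 2391/30436 ≈ 7.8558%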